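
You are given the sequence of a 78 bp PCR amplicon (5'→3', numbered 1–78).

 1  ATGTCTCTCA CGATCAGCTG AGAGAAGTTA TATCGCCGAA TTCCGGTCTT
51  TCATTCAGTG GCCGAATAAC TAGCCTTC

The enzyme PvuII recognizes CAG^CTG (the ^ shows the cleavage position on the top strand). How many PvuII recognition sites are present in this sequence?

CAGCTG occurs starting at position 15.
PvuII cuts at 1 site.

1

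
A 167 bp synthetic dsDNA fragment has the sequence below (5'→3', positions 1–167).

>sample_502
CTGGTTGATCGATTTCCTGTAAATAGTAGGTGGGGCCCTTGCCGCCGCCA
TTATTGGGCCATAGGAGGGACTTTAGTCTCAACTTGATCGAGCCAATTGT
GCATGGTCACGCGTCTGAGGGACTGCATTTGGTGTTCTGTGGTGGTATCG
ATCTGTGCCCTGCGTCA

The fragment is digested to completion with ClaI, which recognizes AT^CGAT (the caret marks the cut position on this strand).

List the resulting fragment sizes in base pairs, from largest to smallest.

ClaI sites (ATCGAT) start at positions 8, 147.
ClaI cuts after base 2 of each site, so after positions 9, 148.
Linear molecule, 2 cuts → 3 fragments:
  1–9 → 9 bp
  10–148 → 139 bp
  149–167 → 19 bp
Sorted largest to smallest: 139, 19, 9 bp.

139, 19, 9 bp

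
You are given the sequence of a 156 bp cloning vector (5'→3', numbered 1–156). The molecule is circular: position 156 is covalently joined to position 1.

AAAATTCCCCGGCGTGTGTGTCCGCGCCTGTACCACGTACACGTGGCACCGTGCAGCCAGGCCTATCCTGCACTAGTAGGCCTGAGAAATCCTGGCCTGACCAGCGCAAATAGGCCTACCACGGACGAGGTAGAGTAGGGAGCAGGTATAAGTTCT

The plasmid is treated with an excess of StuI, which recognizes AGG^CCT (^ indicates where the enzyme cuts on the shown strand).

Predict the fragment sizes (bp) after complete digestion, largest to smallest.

StuI sites (AGGCCT) start at positions 59, 78, 112.
StuI cuts after base 3 of each site, so after positions 61, 80, 114.
Circular molecule, 3 cuts → 3 fragments:
  62–80 → 19 bp
  81–114 → 34 bp
  115–156 then 1–61 → 42 + 61 = 103 bp
Sorted largest to smallest: 103, 34, 19 bp.

103, 34, 19 bp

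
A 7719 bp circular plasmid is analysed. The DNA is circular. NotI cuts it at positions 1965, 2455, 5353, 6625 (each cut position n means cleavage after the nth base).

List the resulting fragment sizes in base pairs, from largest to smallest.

Circular molecule, 4 cuts → 4 fragments:
  2455 − 1965 = 490 bp
  5353 − 2455 = 2898 bp
  6625 − 5353 = 1272 bp
  wrap: 7719 − 6625 + 1965 = 3059 bp
Sorted largest to smallest: 3059, 2898, 1272, 490 bp.

3059, 2898, 1272, 490 bp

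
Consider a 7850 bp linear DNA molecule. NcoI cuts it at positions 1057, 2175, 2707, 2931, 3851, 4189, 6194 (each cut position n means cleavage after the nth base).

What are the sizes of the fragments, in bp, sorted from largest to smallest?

2005, 1656, 1118, 1057, 920, 532, 338, 224 bp

Linear molecule, 7 cuts → 8 fragments:
  1057 − 0 = 1057 bp
  2175 − 1057 = 1118 bp
  2707 − 2175 = 532 bp
  2931 − 2707 = 224 bp
  3851 − 2931 = 920 bp
  4189 − 3851 = 338 bp
  6194 − 4189 = 2005 bp
  7850 − 6194 = 1656 bp
Sorted largest to smallest: 2005, 1656, 1118, 1057, 920, 532, 338, 224 bp.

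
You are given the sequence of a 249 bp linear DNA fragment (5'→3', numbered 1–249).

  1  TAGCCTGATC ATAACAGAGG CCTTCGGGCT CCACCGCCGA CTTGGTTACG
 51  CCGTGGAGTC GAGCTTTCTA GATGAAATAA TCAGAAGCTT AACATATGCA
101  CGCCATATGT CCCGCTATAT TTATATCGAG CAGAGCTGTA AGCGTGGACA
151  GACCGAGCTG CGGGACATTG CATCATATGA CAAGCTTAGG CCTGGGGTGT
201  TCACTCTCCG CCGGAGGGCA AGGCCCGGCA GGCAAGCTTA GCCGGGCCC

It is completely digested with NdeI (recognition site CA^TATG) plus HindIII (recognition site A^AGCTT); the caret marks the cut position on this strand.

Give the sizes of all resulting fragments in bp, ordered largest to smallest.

85, 70, 52, 15, 11, 9, 7 bp

NdeI sites (CATATG) start at positions 93, 104, 174.
NdeI cuts after base 2 of each site, so after positions 94, 105, 175.
HindIII sites (AAGCTT) start at positions 85, 182, 234.
HindIII cuts after the first base of each site, so after positions 85, 182, 234.
Combined cut positions: 85, 94, 105, 175, 182, 234.
Linear molecule, 6 cuts → 7 fragments:
  1–85 → 85 bp
  86–94 → 9 bp
  95–105 → 11 bp
  106–175 → 70 bp
  176–182 → 7 bp
  183–234 → 52 bp
  235–249 → 15 bp
Sorted largest to smallest: 85, 70, 52, 15, 11, 9, 7 bp.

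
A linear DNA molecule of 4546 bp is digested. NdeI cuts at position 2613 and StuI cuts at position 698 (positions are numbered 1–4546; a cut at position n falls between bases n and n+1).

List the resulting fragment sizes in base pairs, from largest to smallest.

Combined cut positions (sorted): 698, 2613.
Linear molecule, 2 cuts → 3 fragments:
  698 − 0 = 698 bp
  2613 − 698 = 1915 bp
  4546 − 2613 = 1933 bp
Sorted largest to smallest: 1933, 1915, 698 bp.

1933, 1915, 698 bp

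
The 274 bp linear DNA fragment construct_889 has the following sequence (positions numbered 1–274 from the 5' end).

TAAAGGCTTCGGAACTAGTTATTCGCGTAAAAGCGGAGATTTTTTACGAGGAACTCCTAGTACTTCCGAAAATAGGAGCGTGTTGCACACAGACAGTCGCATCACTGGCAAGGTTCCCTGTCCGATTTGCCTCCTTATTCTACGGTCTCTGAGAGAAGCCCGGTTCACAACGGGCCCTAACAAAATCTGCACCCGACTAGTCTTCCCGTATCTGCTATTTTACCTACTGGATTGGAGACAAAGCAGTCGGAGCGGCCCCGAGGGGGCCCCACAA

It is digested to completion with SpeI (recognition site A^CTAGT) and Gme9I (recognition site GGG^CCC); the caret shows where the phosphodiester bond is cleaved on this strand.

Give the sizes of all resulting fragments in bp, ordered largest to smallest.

160, 70, 22, 14, 8 bp

SpeI sites (ACTAGT) start at positions 14, 196.
SpeI cuts after the first base of each site, so after positions 14, 196.
Gme9I sites (GGGCCC) start at positions 172, 264.
Gme9I cuts after base 3 of each site, so after positions 174, 266.
Combined cut positions: 14, 174, 196, 266.
Linear molecule, 4 cuts → 5 fragments:
  1–14 → 14 bp
  15–174 → 160 bp
  175–196 → 22 bp
  197–266 → 70 bp
  267–274 → 8 bp
Sorted largest to smallest: 160, 70, 22, 14, 8 bp.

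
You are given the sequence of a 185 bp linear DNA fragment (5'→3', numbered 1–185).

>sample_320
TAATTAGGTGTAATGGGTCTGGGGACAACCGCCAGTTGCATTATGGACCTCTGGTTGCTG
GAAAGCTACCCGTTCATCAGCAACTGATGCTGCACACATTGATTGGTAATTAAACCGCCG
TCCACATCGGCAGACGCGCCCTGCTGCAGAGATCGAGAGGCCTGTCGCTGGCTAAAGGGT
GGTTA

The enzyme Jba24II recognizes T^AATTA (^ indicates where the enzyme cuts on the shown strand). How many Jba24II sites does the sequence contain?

2

TAATTA occurs starting at positions 1, 107.
Jba24II cuts at 2 sites.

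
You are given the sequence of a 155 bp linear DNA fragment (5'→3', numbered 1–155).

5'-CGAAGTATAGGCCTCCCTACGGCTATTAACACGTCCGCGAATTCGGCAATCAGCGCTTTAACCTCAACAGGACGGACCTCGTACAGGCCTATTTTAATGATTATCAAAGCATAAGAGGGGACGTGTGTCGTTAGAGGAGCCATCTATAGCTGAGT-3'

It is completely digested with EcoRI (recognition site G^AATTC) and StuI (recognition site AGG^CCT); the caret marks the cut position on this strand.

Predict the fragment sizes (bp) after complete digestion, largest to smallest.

The EcoRI site (GAATTC) starts at position 39.
EcoRI cuts after the first base of each site, so after position 39.
StuI sites (AGGCCT) start at positions 9, 85.
StuI cuts after base 3 of each site, so after positions 11, 87.
Combined cut positions: 11, 39, 87.
Linear molecule, 3 cuts → 4 fragments:
  1–11 → 11 bp
  12–39 → 28 bp
  40–87 → 48 bp
  88–155 → 68 bp
Sorted largest to smallest: 68, 48, 28, 11 bp.

68, 48, 28, 11 bp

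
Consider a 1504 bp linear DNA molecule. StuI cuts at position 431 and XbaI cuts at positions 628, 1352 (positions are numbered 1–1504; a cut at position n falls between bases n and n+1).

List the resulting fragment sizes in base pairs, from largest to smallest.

Combined cut positions (sorted): 431, 628, 1352.
Linear molecule, 3 cuts → 4 fragments:
  431 − 0 = 431 bp
  628 − 431 = 197 bp
  1352 − 628 = 724 bp
  1504 − 1352 = 152 bp
Sorted largest to smallest: 724, 431, 197, 152 bp.

724, 431, 197, 152 bp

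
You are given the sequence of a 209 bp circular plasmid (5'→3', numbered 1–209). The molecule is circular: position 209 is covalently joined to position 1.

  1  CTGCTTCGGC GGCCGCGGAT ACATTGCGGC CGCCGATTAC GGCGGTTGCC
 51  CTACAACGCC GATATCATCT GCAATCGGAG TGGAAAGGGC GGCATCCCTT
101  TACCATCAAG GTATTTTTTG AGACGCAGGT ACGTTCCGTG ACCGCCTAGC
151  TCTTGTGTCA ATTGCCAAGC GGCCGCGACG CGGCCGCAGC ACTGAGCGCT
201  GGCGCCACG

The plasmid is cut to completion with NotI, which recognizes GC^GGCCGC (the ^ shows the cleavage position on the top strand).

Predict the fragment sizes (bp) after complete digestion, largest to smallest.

NotI sites (GCGGCCGC) start at positions 9, 26, 169, 180.
NotI cuts after base 2 of each site, so after positions 10, 27, 170, 181.
Circular molecule, 4 cuts → 4 fragments:
  11–27 → 17 bp
  28–170 → 143 bp
  171–181 → 11 bp
  182–209 then 1–10 → 28 + 10 = 38 bp
Sorted largest to smallest: 143, 38, 17, 11 bp.

143, 38, 17, 11 bp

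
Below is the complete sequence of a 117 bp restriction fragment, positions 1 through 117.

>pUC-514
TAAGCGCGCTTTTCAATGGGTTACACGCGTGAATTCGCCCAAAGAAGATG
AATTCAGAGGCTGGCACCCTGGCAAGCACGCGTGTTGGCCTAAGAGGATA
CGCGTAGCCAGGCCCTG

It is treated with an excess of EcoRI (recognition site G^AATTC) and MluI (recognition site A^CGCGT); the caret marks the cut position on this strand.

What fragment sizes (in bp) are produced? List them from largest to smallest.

28, 25, 22, 19, 17, 6 bp

EcoRI sites (GAATTC) start at positions 31, 50.
EcoRI cuts after the first base of each site, so after positions 31, 50.
MluI sites (ACGCGT) start at positions 25, 78, 100.
MluI cuts after the first base of each site, so after positions 25, 78, 100.
Combined cut positions: 25, 31, 50, 78, 100.
Linear molecule, 5 cuts → 6 fragments:
  1–25 → 25 bp
  26–31 → 6 bp
  32–50 → 19 bp
  51–78 → 28 bp
  79–100 → 22 bp
  101–117 → 17 bp
Sorted largest to smallest: 28, 25, 22, 19, 17, 6 bp.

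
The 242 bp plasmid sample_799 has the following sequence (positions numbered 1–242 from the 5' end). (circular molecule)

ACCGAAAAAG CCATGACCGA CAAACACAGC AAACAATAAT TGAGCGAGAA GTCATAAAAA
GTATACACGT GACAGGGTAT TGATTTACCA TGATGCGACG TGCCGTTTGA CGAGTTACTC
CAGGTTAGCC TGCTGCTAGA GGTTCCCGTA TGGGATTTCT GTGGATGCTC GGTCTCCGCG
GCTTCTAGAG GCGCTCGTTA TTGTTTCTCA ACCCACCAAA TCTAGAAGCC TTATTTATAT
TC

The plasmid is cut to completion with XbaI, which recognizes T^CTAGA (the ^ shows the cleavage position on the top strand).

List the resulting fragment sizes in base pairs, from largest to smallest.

205, 37 bp

XbaI sites (TCTAGA) start at positions 184, 221.
XbaI cuts after the first base of each site, so after positions 184, 221.
Circular molecule, 2 cuts → 2 fragments:
  185–221 → 37 bp
  222–242 then 1–184 → 21 + 184 = 205 bp
Sorted largest to smallest: 205, 37 bp.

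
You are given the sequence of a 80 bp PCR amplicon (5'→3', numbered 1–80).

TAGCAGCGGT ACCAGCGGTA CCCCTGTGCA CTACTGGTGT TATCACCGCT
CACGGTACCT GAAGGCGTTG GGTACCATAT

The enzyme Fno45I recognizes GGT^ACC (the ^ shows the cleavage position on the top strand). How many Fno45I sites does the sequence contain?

GGTACC occurs starting at positions 8, 17, 54, 71.
Fno45I cuts at 4 sites.

4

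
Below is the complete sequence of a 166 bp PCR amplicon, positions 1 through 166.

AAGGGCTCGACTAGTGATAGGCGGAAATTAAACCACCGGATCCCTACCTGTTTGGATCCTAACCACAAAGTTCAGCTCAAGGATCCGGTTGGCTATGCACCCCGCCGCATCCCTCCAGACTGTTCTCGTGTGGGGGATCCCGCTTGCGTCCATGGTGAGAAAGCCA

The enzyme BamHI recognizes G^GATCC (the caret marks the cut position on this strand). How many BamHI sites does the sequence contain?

GGATCC occurs starting at positions 38, 54, 81, 135.
BamHI cuts at 4 sites.

4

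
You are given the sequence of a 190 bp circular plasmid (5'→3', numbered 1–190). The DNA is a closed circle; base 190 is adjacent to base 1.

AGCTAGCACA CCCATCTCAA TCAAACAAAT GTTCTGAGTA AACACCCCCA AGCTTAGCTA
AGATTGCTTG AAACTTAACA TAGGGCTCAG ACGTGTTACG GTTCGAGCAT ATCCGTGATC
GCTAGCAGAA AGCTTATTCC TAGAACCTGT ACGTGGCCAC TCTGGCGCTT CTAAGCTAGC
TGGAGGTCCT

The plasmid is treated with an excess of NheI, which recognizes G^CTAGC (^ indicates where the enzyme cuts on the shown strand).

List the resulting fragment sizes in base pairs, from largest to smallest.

119, 54, 17 bp

NheI sites (GCTAGC) start at positions 2, 121, 175.
NheI cuts after the first base of each site, so after positions 2, 121, 175.
Circular molecule, 3 cuts → 3 fragments:
  3–121 → 119 bp
  122–175 → 54 bp
  176–190 then 1–2 → 15 + 2 = 17 bp
Sorted largest to smallest: 119, 54, 17 bp.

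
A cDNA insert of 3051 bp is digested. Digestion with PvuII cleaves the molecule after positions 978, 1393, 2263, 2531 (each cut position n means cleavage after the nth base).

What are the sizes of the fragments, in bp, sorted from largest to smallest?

Linear molecule, 4 cuts → 5 fragments:
  978 − 0 = 978 bp
  1393 − 978 = 415 bp
  2263 − 1393 = 870 bp
  2531 − 2263 = 268 bp
  3051 − 2531 = 520 bp
Sorted largest to smallest: 978, 870, 520, 415, 268 bp.

978, 870, 520, 415, 268 bp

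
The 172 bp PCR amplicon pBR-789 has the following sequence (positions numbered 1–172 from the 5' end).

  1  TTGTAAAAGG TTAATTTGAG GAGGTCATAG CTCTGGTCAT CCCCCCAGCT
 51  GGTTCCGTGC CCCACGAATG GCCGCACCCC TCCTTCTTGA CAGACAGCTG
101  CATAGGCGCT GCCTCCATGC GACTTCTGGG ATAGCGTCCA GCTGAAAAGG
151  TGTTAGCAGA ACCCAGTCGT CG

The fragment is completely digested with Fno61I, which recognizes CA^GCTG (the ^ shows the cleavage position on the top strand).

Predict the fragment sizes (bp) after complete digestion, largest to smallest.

Fno61I sites (CAGCTG) start at positions 46, 95, 139.
Fno61I cuts after base 2 of each site, so after positions 47, 96, 140.
Linear molecule, 3 cuts → 4 fragments:
  1–47 → 47 bp
  48–96 → 49 bp
  97–140 → 44 bp
  141–172 → 32 bp
Sorted largest to smallest: 49, 47, 44, 32 bp.

49, 47, 44, 32 bp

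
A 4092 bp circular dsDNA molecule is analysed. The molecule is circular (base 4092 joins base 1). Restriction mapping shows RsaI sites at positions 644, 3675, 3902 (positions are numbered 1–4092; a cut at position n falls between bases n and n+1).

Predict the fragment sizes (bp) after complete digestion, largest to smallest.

Circular molecule, 3 cuts → 3 fragments:
  3675 − 644 = 3031 bp
  3902 − 3675 = 227 bp
  wrap: 4092 − 3902 + 644 = 834 bp
Sorted largest to smallest: 3031, 834, 227 bp.

3031, 834, 227 bp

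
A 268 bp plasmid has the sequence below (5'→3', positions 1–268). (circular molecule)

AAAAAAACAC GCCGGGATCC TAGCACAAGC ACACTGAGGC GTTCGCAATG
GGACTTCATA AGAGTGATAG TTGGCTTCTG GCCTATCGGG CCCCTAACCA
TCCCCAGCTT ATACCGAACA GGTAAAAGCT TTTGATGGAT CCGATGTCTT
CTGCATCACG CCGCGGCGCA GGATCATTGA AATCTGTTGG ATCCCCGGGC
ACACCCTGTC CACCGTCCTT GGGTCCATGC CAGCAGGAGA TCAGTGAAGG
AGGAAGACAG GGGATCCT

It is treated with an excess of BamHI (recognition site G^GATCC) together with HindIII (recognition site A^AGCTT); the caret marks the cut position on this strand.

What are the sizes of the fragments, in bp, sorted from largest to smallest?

111, 73, 52, 21, 11 bp

BamHI sites (GGATCC) start at positions 15, 137, 189, 262.
BamHI cuts after the first base of each site, so after positions 15, 137, 189, 262.
The HindIII site (AAGCTT) starts at position 126.
HindIII cuts after the first base of each site, so after position 126.
Combined cut positions: 15, 126, 137, 189, 262.
Circular molecule, 5 cuts → 5 fragments:
  16–126 → 111 bp
  127–137 → 11 bp
  138–189 → 52 bp
  190–262 → 73 bp
  263–268 then 1–15 → 6 + 15 = 21 bp
Sorted largest to smallest: 111, 73, 52, 21, 11 bp.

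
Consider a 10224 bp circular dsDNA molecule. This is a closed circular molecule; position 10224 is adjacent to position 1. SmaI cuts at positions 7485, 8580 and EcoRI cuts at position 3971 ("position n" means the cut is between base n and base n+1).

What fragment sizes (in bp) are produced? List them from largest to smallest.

5615, 3514, 1095 bp

Combined cut positions (sorted): 3971, 7485, 8580.
Circular molecule, 3 cuts → 3 fragments:
  7485 − 3971 = 3514 bp
  8580 − 7485 = 1095 bp
  wrap: 10224 − 8580 + 3971 = 5615 bp
Sorted largest to smallest: 5615, 3514, 1095 bp.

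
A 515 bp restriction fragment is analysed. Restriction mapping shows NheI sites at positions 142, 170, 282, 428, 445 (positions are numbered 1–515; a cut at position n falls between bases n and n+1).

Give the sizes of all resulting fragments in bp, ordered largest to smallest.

146, 142, 112, 70, 28, 17 bp

Linear molecule, 5 cuts → 6 fragments:
  142 − 0 = 142 bp
  170 − 142 = 28 bp
  282 − 170 = 112 bp
  428 − 282 = 146 bp
  445 − 428 = 17 bp
  515 − 445 = 70 bp
Sorted largest to smallest: 146, 142, 112, 70, 28, 17 bp.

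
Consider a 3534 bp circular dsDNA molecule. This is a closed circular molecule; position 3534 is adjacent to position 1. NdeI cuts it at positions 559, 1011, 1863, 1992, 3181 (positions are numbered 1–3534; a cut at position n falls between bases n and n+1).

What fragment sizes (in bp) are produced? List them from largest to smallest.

Circular molecule, 5 cuts → 5 fragments:
  1011 − 559 = 452 bp
  1863 − 1011 = 852 bp
  1992 − 1863 = 129 bp
  3181 − 1992 = 1189 bp
  wrap: 3534 − 3181 + 559 = 912 bp
Sorted largest to smallest: 1189, 912, 852, 452, 129 bp.

1189, 912, 852, 452, 129 bp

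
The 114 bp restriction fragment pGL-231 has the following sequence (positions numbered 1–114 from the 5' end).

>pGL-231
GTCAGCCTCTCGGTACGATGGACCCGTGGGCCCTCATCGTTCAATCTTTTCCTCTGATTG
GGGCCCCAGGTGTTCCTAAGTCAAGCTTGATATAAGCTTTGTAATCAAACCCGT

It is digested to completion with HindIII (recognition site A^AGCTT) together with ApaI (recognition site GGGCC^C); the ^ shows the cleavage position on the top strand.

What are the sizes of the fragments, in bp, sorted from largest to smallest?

33, 32, 20, 18, 11 bp

HindIII sites (AAGCTT) start at positions 83, 94.
HindIII cuts after the first base of each site, so after positions 83, 94.
ApaI sites (GGGCCC) start at positions 28, 61.
ApaI cuts after base 5 of each site (before the last base), so after positions 32, 65.
Combined cut positions: 32, 65, 83, 94.
Linear molecule, 4 cuts → 5 fragments:
  1–32 → 32 bp
  33–65 → 33 bp
  66–83 → 18 bp
  84–94 → 11 bp
  95–114 → 20 bp
Sorted largest to smallest: 33, 32, 20, 18, 11 bp.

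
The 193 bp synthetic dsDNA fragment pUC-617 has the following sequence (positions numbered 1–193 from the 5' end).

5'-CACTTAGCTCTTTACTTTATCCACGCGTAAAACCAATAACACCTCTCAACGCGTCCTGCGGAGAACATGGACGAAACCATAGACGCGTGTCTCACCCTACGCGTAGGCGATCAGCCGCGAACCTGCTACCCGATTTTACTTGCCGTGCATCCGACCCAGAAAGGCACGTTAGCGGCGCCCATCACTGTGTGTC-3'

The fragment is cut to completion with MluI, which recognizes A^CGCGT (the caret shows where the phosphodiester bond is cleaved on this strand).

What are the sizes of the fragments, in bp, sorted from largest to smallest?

94, 34, 26, 23, 16 bp

MluI sites (ACGCGT) start at positions 23, 49, 83, 99.
MluI cuts after the first base of each site, so after positions 23, 49, 83, 99.
Linear molecule, 4 cuts → 5 fragments:
  1–23 → 23 bp
  24–49 → 26 bp
  50–83 → 34 bp
  84–99 → 16 bp
  100–193 → 94 bp
Sorted largest to smallest: 94, 34, 26, 23, 16 bp.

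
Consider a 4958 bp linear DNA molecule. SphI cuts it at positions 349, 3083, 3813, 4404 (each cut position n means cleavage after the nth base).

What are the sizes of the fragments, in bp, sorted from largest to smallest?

2734, 730, 591, 554, 349 bp

Linear molecule, 4 cuts → 5 fragments:
  349 − 0 = 349 bp
  3083 − 349 = 2734 bp
  3813 − 3083 = 730 bp
  4404 − 3813 = 591 bp
  4958 − 4404 = 554 bp
Sorted largest to smallest: 2734, 730, 591, 554, 349 bp.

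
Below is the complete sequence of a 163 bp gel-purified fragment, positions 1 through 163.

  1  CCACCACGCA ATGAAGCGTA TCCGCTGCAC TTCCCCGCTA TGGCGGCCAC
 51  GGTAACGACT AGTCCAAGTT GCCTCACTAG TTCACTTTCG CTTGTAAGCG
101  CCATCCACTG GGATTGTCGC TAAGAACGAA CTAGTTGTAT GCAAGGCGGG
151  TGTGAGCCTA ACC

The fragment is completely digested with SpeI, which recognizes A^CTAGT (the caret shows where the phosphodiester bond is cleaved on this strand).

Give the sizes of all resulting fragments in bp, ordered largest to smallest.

58, 54, 33, 18 bp

SpeI sites (ACTAGT) start at positions 58, 76, 130.
SpeI cuts after the first base of each site, so after positions 58, 76, 130.
Linear molecule, 3 cuts → 4 fragments:
  1–58 → 58 bp
  59–76 → 18 bp
  77–130 → 54 bp
  131–163 → 33 bp
Sorted largest to smallest: 58, 54, 33, 18 bp.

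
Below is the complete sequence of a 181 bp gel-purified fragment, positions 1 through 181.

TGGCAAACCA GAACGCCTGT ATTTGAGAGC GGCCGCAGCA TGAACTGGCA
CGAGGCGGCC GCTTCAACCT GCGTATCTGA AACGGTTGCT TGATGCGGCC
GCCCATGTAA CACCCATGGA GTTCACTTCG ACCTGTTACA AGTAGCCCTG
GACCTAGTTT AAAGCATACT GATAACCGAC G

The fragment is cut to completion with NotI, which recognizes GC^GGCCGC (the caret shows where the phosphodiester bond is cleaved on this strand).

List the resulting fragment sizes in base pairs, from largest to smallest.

NotI sites (GCGGCCGC) start at positions 29, 55, 95.
NotI cuts after base 2 of each site, so after positions 30, 56, 96.
Linear molecule, 3 cuts → 4 fragments:
  1–30 → 30 bp
  31–56 → 26 bp
  57–96 → 40 bp
  97–181 → 85 bp
Sorted largest to smallest: 85, 40, 30, 26 bp.

85, 40, 30, 26 bp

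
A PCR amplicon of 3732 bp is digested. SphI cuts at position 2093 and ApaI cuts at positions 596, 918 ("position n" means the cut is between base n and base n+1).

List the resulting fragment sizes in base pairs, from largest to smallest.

1639, 1175, 596, 322 bp

Combined cut positions (sorted): 596, 918, 2093.
Linear molecule, 3 cuts → 4 fragments:
  596 − 0 = 596 bp
  918 − 596 = 322 bp
  2093 − 918 = 1175 bp
  3732 − 2093 = 1639 bp
Sorted largest to smallest: 1639, 1175, 596, 322 bp.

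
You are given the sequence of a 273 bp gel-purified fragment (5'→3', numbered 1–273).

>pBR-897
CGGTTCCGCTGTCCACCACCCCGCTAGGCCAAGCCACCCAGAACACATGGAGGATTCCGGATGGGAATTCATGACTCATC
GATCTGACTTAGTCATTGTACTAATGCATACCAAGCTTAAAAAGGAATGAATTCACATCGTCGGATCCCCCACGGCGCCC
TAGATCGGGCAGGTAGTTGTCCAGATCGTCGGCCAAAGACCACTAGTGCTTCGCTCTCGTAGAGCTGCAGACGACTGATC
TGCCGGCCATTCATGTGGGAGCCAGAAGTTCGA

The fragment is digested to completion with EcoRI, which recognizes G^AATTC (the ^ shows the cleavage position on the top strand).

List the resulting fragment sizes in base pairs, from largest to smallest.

EcoRI sites (GAATTC) start at positions 65, 129.
EcoRI cuts after the first base of each site, so after positions 65, 129.
Linear molecule, 2 cuts → 3 fragments:
  1–65 → 65 bp
  66–129 → 64 bp
  130–273 → 144 bp
Sorted largest to smallest: 144, 65, 64 bp.

144, 65, 64 bp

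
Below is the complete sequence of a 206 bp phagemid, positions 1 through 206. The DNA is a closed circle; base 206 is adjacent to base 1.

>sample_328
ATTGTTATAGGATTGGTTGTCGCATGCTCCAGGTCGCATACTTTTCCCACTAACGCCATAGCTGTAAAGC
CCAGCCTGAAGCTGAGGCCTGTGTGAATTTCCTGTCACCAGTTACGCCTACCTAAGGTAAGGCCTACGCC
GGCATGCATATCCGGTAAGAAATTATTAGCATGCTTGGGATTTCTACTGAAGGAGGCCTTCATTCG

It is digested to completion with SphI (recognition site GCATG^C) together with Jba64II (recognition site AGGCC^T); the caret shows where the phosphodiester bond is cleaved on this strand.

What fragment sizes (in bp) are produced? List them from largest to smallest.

SphI sites (GCATGC) start at positions 22, 142, 169.
SphI cuts after base 5 of each site (before the last base), so after positions 26, 146, 173.
Jba64II sites (AGGCCT) start at positions 85, 130, 194.
Jba64II cuts after base 5 of each site (before the last base), so after positions 89, 134, 198.
Combined cut positions: 26, 89, 134, 146, 173, 198.
Circular molecule, 6 cuts → 6 fragments:
  27–89 → 63 bp
  90–134 → 45 bp
  135–146 → 12 bp
  147–173 → 27 bp
  174–198 → 25 bp
  199–206 then 1–26 → 8 + 26 = 34 bp
Sorted largest to smallest: 63, 45, 34, 27, 25, 12 bp.

63, 45, 34, 27, 25, 12 bp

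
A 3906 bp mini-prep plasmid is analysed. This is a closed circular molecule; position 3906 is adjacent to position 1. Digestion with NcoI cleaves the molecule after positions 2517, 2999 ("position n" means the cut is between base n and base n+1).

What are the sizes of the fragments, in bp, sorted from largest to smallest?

Circular molecule, 2 cuts → 2 fragments:
  2999 − 2517 = 482 bp
  wrap: 3906 − 2999 + 2517 = 3424 bp
Sorted largest to smallest: 3424, 482 bp.

3424, 482 bp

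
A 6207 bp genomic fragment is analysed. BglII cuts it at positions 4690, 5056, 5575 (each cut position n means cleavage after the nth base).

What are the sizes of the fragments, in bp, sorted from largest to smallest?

4690, 632, 519, 366 bp

Linear molecule, 3 cuts → 4 fragments:
  4690 − 0 = 4690 bp
  5056 − 4690 = 366 bp
  5575 − 5056 = 519 bp
  6207 − 5575 = 632 bp
Sorted largest to smallest: 4690, 632, 519, 366 bp.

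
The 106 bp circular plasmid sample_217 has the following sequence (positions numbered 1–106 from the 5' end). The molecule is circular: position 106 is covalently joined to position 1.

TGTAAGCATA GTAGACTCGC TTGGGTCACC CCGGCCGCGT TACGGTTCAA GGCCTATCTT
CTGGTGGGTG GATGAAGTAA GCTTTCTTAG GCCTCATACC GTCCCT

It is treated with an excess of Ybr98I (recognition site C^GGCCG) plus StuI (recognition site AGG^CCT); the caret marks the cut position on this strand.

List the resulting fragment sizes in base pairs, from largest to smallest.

The Ybr98I site (CGGCCG) starts at position 32.
Ybr98I cuts after the first base of each site, so after position 32.
StuI sites (AGGCCT) start at positions 50, 89.
StuI cuts after base 3 of each site, so after positions 52, 91.
Combined cut positions: 32, 52, 91.
Circular molecule, 3 cuts → 3 fragments:
  33–52 → 20 bp
  53–91 → 39 bp
  92–106 then 1–32 → 15 + 32 = 47 bp
Sorted largest to smallest: 47, 39, 20 bp.

47, 39, 20 bp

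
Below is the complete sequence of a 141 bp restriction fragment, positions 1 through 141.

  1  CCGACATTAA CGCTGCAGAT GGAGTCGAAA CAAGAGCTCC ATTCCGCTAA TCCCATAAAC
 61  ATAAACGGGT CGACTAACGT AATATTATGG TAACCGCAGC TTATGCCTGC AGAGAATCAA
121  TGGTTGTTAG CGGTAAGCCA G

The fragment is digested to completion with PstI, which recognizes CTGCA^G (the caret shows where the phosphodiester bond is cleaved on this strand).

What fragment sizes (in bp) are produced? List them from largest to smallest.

PstI sites (CTGCAG) start at positions 13, 107.
PstI cuts after base 5 of each site (before the last base), so after positions 17, 111.
Linear molecule, 2 cuts → 3 fragments:
  1–17 → 17 bp
  18–111 → 94 bp
  112–141 → 30 bp
Sorted largest to smallest: 94, 30, 17 bp.

94, 30, 17 bp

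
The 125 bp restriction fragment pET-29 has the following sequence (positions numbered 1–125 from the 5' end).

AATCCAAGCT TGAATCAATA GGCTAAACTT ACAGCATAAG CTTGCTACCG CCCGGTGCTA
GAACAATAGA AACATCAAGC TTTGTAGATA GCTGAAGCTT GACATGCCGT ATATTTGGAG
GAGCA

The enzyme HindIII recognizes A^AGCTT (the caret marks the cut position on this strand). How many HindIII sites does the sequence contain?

4

AAGCTT occurs starting at positions 6, 38, 77, 95.
HindIII cuts at 4 sites.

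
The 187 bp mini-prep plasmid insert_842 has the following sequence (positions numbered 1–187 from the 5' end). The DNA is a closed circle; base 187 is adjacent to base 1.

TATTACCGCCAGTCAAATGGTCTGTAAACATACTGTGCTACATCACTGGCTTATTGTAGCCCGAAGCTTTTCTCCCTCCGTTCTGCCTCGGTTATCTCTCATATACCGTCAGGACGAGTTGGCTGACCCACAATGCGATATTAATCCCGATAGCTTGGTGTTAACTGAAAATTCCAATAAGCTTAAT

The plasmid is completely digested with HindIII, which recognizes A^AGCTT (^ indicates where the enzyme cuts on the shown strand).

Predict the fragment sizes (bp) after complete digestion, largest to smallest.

HindIII sites (AAGCTT) start at positions 64, 179.
HindIII cuts after the first base of each site, so after positions 64, 179.
Circular molecule, 2 cuts → 2 fragments:
  65–179 → 115 bp
  180–187 then 1–64 → 8 + 64 = 72 bp
Sorted largest to smallest: 115, 72 bp.

115, 72 bp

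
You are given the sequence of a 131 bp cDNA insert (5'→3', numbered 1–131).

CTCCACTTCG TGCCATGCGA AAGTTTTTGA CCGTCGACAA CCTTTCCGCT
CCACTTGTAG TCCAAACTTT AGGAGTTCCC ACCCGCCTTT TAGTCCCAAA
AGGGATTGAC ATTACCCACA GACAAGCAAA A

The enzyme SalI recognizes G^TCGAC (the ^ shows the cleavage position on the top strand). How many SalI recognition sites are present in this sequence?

GTCGAC occurs starting at position 33.
SalI cuts at 1 site.

1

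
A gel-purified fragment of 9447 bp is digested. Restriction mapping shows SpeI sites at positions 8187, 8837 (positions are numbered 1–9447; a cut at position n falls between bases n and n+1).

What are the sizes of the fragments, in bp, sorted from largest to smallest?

8187, 650, 610 bp

Linear molecule, 2 cuts → 3 fragments:
  8187 − 0 = 8187 bp
  8837 − 8187 = 650 bp
  9447 − 8837 = 610 bp
Sorted largest to smallest: 8187, 650, 610 bp.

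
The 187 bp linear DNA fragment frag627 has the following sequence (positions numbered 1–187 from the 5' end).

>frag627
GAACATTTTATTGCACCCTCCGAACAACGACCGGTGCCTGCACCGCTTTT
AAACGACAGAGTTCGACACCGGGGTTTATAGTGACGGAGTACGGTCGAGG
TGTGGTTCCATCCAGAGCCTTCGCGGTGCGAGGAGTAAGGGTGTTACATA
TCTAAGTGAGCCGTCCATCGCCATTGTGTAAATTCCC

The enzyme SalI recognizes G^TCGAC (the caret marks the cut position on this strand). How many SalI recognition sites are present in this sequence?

No occurrence of GTCGAC is present in the sequence.
SalI does not cut: 0 sites.

0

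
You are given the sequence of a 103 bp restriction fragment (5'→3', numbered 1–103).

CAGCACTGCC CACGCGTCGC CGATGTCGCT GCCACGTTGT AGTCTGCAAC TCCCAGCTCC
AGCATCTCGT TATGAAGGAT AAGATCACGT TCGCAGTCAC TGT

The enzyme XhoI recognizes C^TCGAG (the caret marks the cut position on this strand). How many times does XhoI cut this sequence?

No occurrence of CTCGAG is present in the sequence.
XhoI does not cut: 0 sites.

0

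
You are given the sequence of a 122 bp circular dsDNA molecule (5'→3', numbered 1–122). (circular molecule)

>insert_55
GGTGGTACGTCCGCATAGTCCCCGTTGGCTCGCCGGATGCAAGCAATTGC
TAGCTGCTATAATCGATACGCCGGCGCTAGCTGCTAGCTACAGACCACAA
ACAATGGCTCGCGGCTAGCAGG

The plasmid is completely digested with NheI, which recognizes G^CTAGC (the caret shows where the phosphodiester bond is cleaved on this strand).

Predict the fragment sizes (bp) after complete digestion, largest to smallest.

57, 31, 27, 7 bp

NheI sites (GCTAGC) start at positions 49, 76, 83, 114.
NheI cuts after the first base of each site, so after positions 49, 76, 83, 114.
Circular molecule, 4 cuts → 4 fragments:
  50–76 → 27 bp
  77–83 → 7 bp
  84–114 → 31 bp
  115–122 then 1–49 → 8 + 49 = 57 bp
Sorted largest to smallest: 57, 31, 27, 7 bp.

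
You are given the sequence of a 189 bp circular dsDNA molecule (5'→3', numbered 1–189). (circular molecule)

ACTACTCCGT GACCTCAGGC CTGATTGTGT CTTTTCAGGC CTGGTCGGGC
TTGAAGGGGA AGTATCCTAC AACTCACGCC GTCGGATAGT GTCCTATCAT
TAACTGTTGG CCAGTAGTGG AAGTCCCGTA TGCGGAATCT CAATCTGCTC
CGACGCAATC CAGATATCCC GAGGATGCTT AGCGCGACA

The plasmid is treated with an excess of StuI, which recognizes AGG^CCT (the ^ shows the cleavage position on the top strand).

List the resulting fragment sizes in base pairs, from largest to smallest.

StuI sites (AGGCCT) start at positions 17, 37.
StuI cuts after base 3 of each site, so after positions 19, 39.
Circular molecule, 2 cuts → 2 fragments:
  20–39 → 20 bp
  40–189 then 1–19 → 150 + 19 = 169 bp
Sorted largest to smallest: 169, 20 bp.

169, 20 bp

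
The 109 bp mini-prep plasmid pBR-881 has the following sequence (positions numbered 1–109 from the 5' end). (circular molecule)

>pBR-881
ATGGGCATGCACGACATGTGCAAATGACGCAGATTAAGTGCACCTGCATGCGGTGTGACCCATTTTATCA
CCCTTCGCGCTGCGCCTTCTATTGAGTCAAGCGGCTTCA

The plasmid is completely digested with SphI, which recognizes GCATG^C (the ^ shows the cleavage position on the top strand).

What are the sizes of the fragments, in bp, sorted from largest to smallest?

68, 41 bp

SphI sites (GCATGC) start at positions 5, 46.
SphI cuts after base 5 of each site (before the last base), so after positions 9, 50.
Circular molecule, 2 cuts → 2 fragments:
  10–50 → 41 bp
  51–109 then 1–9 → 59 + 9 = 68 bp
Sorted largest to smallest: 68, 41 bp.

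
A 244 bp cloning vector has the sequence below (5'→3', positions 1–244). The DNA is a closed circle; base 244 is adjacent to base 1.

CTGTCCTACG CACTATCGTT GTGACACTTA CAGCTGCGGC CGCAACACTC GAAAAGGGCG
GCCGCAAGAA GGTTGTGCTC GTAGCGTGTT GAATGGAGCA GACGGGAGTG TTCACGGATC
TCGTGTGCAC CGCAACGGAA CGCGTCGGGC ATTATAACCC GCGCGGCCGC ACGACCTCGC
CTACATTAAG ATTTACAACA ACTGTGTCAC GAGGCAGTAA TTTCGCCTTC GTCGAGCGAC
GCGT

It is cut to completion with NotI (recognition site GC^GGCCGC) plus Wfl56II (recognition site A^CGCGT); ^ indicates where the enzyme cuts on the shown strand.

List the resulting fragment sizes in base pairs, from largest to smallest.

NotI sites (GCGGCCGC) start at positions 36, 58, 163.
NotI cuts after base 2 of each site, so after positions 37, 59, 164.
Wfl56II sites (ACGCGT) start at positions 140, 239.
Wfl56II cuts after the first base of each site, so after positions 140, 239.
Combined cut positions: 37, 59, 140, 164, 239.
Circular molecule, 5 cuts → 5 fragments:
  38–59 → 22 bp
  60–140 → 81 bp
  141–164 → 24 bp
  165–239 → 75 bp
  240–244 then 1–37 → 5 + 37 = 42 bp
Sorted largest to smallest: 81, 75, 42, 24, 22 bp.

81, 75, 42, 24, 22 bp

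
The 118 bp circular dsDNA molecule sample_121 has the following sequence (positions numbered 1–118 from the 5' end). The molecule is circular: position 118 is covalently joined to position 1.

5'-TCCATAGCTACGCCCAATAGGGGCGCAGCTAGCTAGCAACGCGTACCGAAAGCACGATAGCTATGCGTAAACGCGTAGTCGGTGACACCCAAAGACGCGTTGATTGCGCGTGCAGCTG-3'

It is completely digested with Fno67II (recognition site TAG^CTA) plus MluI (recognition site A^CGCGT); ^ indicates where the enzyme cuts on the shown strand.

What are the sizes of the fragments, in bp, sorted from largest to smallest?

30, 25, 24, 21, 11, 7 bp

Fno67II sites (TAGCTA) start at positions 5, 30, 58.
Fno67II cuts after base 3 of each site, so after positions 7, 32, 60.
MluI sites (ACGCGT) start at positions 39, 71, 95.
MluI cuts after the first base of each site, so after positions 39, 71, 95.
Combined cut positions: 7, 32, 39, 60, 71, 95.
Circular molecule, 6 cuts → 6 fragments:
  8–32 → 25 bp
  33–39 → 7 bp
  40–60 → 21 bp
  61–71 → 11 bp
  72–95 → 24 bp
  96–118 then 1–7 → 23 + 7 = 30 bp
Sorted largest to smallest: 30, 25, 24, 21, 11, 7 bp.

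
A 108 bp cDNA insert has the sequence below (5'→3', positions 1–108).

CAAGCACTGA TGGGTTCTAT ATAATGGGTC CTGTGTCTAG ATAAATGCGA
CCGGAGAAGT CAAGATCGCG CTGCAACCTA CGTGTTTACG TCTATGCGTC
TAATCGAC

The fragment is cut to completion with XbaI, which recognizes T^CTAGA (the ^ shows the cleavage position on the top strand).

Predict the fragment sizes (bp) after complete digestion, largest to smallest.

The XbaI site (TCTAGA) starts at position 36.
XbaI cuts after the first base of each site, so after position 36.
Linear molecule, 1 cut → 2 fragments:
  1–36 → 36 bp
  37–108 → 72 bp
Sorted largest to smallest: 72, 36 bp.

72, 36 bp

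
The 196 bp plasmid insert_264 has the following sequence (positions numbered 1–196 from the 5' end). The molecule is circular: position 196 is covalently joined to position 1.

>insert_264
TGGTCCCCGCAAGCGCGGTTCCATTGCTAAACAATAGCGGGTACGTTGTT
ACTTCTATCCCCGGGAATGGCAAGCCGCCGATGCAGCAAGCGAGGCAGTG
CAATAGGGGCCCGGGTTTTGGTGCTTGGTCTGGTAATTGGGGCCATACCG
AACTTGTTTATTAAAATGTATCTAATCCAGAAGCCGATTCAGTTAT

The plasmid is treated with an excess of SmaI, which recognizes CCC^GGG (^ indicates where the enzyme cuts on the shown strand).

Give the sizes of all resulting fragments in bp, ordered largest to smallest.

146, 50 bp

SmaI sites (CCCGGG) start at positions 60, 110.
SmaI cuts after base 3 of each site, so after positions 62, 112.
Circular molecule, 2 cuts → 2 fragments:
  63–112 → 50 bp
  113–196 then 1–62 → 84 + 62 = 146 bp
Sorted largest to smallest: 146, 50 bp.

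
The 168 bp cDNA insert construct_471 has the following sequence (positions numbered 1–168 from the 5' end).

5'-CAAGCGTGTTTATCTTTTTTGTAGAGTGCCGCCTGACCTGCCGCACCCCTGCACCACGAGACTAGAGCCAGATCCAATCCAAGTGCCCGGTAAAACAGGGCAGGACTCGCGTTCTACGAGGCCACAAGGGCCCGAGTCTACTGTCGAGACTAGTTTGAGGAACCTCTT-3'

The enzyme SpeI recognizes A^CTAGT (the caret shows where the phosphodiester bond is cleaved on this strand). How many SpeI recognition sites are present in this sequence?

1

ACTAGT occurs starting at position 149.
SpeI cuts at 1 site.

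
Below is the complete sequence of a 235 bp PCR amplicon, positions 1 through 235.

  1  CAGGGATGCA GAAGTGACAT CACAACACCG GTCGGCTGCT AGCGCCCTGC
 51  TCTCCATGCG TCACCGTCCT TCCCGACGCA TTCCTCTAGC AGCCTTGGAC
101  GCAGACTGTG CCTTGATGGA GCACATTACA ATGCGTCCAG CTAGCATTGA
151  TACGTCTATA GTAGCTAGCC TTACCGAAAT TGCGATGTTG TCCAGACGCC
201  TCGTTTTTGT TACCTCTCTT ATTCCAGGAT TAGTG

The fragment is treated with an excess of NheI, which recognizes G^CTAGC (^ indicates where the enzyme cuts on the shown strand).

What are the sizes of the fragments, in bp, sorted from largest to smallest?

NheI sites (GCTAGC) start at positions 38, 140, 164.
NheI cuts after the first base of each site, so after positions 38, 140, 164.
Linear molecule, 3 cuts → 4 fragments:
  1–38 → 38 bp
  39–140 → 102 bp
  141–164 → 24 bp
  165–235 → 71 bp
Sorted largest to smallest: 102, 71, 38, 24 bp.

102, 71, 38, 24 bp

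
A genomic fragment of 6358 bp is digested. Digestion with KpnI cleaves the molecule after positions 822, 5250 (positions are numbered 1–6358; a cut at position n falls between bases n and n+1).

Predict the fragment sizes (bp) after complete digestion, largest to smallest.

4428, 1108, 822 bp

Linear molecule, 2 cuts → 3 fragments:
  822 − 0 = 822 bp
  5250 − 822 = 4428 bp
  6358 − 5250 = 1108 bp
Sorted largest to smallest: 4428, 1108, 822 bp.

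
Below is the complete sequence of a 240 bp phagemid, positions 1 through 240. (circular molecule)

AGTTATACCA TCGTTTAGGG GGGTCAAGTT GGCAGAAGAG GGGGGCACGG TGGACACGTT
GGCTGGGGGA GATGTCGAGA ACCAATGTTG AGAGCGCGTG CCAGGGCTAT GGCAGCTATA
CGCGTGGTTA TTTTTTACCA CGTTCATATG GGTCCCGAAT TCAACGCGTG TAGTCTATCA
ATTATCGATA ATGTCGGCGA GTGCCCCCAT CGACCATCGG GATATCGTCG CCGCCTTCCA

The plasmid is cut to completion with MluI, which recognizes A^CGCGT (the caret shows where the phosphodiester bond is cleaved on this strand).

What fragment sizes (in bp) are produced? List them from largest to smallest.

MluI sites (ACGCGT) start at positions 120, 164.
MluI cuts after the first base of each site, so after positions 120, 164.
Circular molecule, 2 cuts → 2 fragments:
  121–164 → 44 bp
  165–240 then 1–120 → 76 + 120 = 196 bp
Sorted largest to smallest: 196, 44 bp.

196, 44 bp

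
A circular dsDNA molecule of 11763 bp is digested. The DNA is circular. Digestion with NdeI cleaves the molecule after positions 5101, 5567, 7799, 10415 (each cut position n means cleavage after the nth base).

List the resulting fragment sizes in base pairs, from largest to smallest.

Circular molecule, 4 cuts → 4 fragments:
  5567 − 5101 = 466 bp
  7799 − 5567 = 2232 bp
  10415 − 7799 = 2616 bp
  wrap: 11763 − 10415 + 5101 = 6449 bp
Sorted largest to smallest: 6449, 2616, 2232, 466 bp.

6449, 2616, 2232, 466 bp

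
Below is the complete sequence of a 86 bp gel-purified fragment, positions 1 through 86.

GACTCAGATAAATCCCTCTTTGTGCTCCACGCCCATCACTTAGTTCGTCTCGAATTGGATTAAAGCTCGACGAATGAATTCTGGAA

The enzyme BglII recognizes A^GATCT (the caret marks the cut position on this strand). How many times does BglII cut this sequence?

No occurrence of AGATCT is present in the sequence.
BglII does not cut: 0 sites.

0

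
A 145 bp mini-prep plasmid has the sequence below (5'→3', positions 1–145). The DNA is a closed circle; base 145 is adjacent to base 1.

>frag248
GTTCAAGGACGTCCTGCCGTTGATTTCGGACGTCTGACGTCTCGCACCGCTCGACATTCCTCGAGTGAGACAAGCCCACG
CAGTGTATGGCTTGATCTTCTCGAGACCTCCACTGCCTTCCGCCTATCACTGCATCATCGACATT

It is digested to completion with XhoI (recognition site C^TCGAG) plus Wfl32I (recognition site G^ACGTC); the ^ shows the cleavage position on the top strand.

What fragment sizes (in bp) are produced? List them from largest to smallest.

53, 40, 24, 21, 7 bp

XhoI sites (CTCGAG) start at positions 60, 100.
XhoI cuts after the first base of each site, so after positions 60, 100.
Wfl32I sites (GACGTC) start at positions 8, 29, 36.
Wfl32I cuts after the first base of each site, so after positions 8, 29, 36.
Combined cut positions: 8, 29, 36, 60, 100.
Circular molecule, 5 cuts → 5 fragments:
  9–29 → 21 bp
  30–36 → 7 bp
  37–60 → 24 bp
  61–100 → 40 bp
  101–145 then 1–8 → 45 + 8 = 53 bp
Sorted largest to smallest: 53, 40, 24, 21, 7 bp.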